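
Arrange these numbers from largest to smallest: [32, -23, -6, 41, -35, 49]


Original list: [32, -23, -6, 41, -35, 49]
Repeatedly take the largest remaining element:
  Remaining [32, -23, -6, 41, -35, 49] -> largest is 49
  Remaining [32, -23, -6, 41, -35] -> largest is 41
  Remaining [32, -23, -6, -35] -> largest is 32
  Remaining [-23, -6, -35] -> largest is -6
  Remaining [-23, -35] -> largest is -23
  Remaining [-35] -> largest is -35
Collecting the picks in order gives the descending list.
Final answer: [49, 41, 32, -6, -23, -35]


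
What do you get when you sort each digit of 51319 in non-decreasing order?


The number 51319 has digits: 5, 1, 3, 1, 9
Sorted: 1, 1, 3, 5, 9
Joining the sorted digits gives the result.
Final answer: 11359


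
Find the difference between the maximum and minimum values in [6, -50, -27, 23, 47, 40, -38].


Maximum value: 47
Minimum value: -50
Range = 47 - (-50) = 97
Final answer: 97


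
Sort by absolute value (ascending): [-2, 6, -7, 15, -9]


Compute absolute values:
  |-2| = 2
  |6| = 6
  |-7| = 7
  |15| = 15
  |-9| = 9
Absolute values in increasing order: 2 < 6 < 7 < 9 < 15
Listing the original numbers in that order gives the answer.
Final answer: [-2, 6, -7, -9, 15]


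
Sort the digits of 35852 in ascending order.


The number 35852 has digits: 3, 5, 8, 5, 2
Sorted: 2, 3, 5, 5, 8
Joining the sorted digits gives the result.
Final answer: 23558


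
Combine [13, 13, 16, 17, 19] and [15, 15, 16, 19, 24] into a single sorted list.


List A: [13, 13, 16, 17, 19]
List B: [15, 15, 16, 19, 24]
Repeatedly compare the front elements and take the smaller:
  13 vs 15 -> take 13
  13 vs 15 -> take 13
  16 vs 15 -> take 15
  16 vs 15 -> take 15
  16 vs 16 -> take 16
  17 vs 16 -> take 16
  17 vs 19 -> take 17
  19 vs 19 -> take 19
  A is exhausted; append the rest of B: [19, 24]
Final answer: [13, 13, 15, 15, 16, 16, 17, 19, 19, 24]


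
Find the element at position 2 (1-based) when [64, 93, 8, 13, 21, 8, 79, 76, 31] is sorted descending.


Sort descending: [93, 79, 76, 64, 31, 21, 13, 8, 8]
The 2nd element (1-indexed) is at index 1.
Value = 79
Final answer: 79


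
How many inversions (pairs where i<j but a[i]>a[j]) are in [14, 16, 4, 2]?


For each element, count the later elements that are smaller than it:
  14 (index 0): smaller elements after it = [4, 2] -> 2
  16 (index 1): smaller elements after it = [4, 2] -> 2
  4 (index 2): smaller elements after it = [2] -> 1
Total inversions = 2 + 2 + 1 = 5
Final answer: 5


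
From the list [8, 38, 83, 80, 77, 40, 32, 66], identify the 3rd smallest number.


Sort ascending: [8, 32, 38, 40, 66, 77, 80, 83]
The 3rd element (1-indexed) is at index 2.
Value = 38
Final answer: 38


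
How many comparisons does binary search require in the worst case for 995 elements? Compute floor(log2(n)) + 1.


Binary search halves the search space each step.
Maximum comparisons = floor(log2(995)) + 1
log2(995) = 9.9586
floor(log2(995)) = 9, so 9 + 1 = 10
Final answer: 10


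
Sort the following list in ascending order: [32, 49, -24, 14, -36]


Original list: [32, 49, -24, 14, -36]
Repeatedly take the smallest remaining element:
  Remaining [32, 49, -24, 14, -36] -> smallest is -36
  Remaining [32, 49, -24, 14] -> smallest is -24
  Remaining [32, 49, 14] -> smallest is 14
  Remaining [32, 49] -> smallest is 32
  Remaining [49] -> smallest is 49
Collecting the picks in order gives the sorted list.
Final answer: [-36, -24, 14, 32, 49]


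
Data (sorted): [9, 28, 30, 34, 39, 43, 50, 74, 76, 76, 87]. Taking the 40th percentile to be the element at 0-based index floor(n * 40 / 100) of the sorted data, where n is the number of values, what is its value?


The dataset has n = 11 elements.
Index = floor(11 * 40 / 100) = floor(440 / 100) = floor(4.4) = 4
Counting from index 0 in the sorted data, the element at index 4 is 39.
Final answer: 39


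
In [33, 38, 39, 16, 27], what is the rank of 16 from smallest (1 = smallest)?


Sort ascending: [16, 27, 33, 38, 39]
Find 16 in the sorted list.
16 is at position 1 (1-indexed).
Final answer: 1


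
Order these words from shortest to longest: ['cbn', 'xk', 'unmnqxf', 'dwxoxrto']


Compute lengths:
  'cbn' has length 3
  'xk' has length 2
  'unmnqxf' has length 7
  'dwxoxrto' has length 8
Lengths in increasing order: 2 < 3 < 7 < 8
Listing the words in that order gives the answer.
Final answer: ['xk', 'cbn', 'unmnqxf', 'dwxoxrto']


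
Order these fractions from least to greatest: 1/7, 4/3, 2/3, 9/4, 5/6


Convert to decimal for comparison:
  1/7 = 0.1429
  4/3 = 1.3333
  2/3 = 0.6667
  9/4 = 2.25
  5/6 = 0.8333
Decimals in increasing order: 0.1429 < 0.6667 < 0.8333 < 1.3333 < 2.25
Writing each back as its fraction gives the sorted order.
Final answer: 1/7, 2/3, 5/6, 4/3, 9/4


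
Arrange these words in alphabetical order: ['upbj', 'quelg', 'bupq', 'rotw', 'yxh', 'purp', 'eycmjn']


Compare strings character by character (the first differing letter decides):
  'bupq' < 'eycmjn' since 'b' < 'e' at position 1
  'eycmjn' < 'purp' since 'e' < 'p' at position 1
  'purp' < 'quelg' since 'p' < 'q' at position 1
  'quelg' < 'rotw' since 'q' < 'r' at position 1
  'rotw' < 'upbj' since 'r' < 'u' at position 1
  'upbj' < 'yxh' since 'u' < 'y' at position 1
Chaining these comparisons gives the alphabetical order.
Final answer: ['bupq', 'eycmjn', 'purp', 'quelg', 'rotw', 'upbj', 'yxh']


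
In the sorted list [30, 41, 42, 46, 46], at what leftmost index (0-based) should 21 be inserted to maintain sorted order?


List is sorted: [30, 41, 42, 46, 46]
We need the leftmost position where 21 can be inserted, i.e. the first index whose element is >= 21 (or the end of the list if none is).
Binary search with low=0, high=5 (0-based indices):
  low=0, high=5, mid=2: a[2]=42 >= 21, so high = 2
  low=0, high=2, mid=1: a[1]=41 >= 21, so high = 1
  low=0, high=1, mid=0: a[0]=30 >= 21, so high = 0
Now low = high = 0, so the insertion index is 0.
Final answer: 0


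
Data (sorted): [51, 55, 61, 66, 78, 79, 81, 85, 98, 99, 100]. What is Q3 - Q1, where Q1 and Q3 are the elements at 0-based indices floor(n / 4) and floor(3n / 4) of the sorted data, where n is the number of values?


The data has n = 11 elements.
Q1 index = floor(11 / 4) = floor(2.75) = 2; Q3 index = floor(3 * 11 / 4) = floor(8.25) = 8
Q1 = element at index 2 = 61
Q3 = element at index 8 = 98
IQR = 98 - 61 = 37
Final answer: 37


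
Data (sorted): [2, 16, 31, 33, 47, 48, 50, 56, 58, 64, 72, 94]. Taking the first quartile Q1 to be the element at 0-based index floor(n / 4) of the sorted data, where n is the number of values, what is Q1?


The list has n = 12 elements.
Q1 index = floor(12 / 4) = floor(3) = 3
Counting from index 0 in the sorted data, the element at index 3 is 33.
Final answer: 33


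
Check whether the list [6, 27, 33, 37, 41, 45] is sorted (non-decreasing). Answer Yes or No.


Check consecutive pairs:
  6 <= 27? True
  27 <= 33? True
  33 <= 37? True
  37 <= 41? True
  41 <= 45? True
Every consecutive pair is in order, so the list is non-decreasing.
Final answer: Yes


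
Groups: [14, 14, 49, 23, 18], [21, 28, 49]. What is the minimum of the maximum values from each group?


Find max of each group:
  Group 1: [14, 14, 49, 23, 18] -> max = 49
  Group 2: [21, 28, 49] -> max = 49
Maxes: [49, 49]
Minimum of maxes = 49
Final answer: 49


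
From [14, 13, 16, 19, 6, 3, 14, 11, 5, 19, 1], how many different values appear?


List all unique values:
Distinct values: [1, 3, 5, 6, 11, 13, 14, 16, 19]
Count = 9
Final answer: 9


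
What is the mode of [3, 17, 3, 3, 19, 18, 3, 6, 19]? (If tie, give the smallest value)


Count the frequency of each value:
  3 appears 4 time(s)
  6 appears 1 time(s)
  17 appears 1 time(s)
  18 appears 1 time(s)
  19 appears 2 time(s)
Maximum frequency is 4.
Only 3 reaches that frequency, so it is the mode.
Final answer: 3


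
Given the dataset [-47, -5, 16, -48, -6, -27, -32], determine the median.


First, sort the list: [-48, -47, -32, -27, -6, -5, 16]
The list has 7 elements (odd count).
The middle index is 3 (0-based), and the element there is -27.
Final answer: -27


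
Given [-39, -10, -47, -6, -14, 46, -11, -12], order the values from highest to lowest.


Original list: [-39, -10, -47, -6, -14, 46, -11, -12]
Repeatedly take the largest remaining element:
  Remaining [-39, -10, -47, -6, -14, 46, -11, -12] -> largest is 46
  Remaining [-39, -10, -47, -6, -14, -11, -12] -> largest is -6
  Remaining [-39, -10, -47, -14, -11, -12] -> largest is -10
  Remaining [-39, -47, -14, -11, -12] -> largest is -11
  Remaining [-39, -47, -14, -12] -> largest is -12
  Remaining [-39, -47, -14] -> largest is -14
  Remaining [-39, -47] -> largest is -39
  Remaining [-47] -> largest is -47
Collecting the picks in order gives the descending list.
Final answer: [46, -6, -10, -11, -12, -14, -39, -47]


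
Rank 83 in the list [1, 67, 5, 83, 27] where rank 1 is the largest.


Sort descending: [83, 67, 27, 5, 1]
Find 83 in the sorted list.
83 is at position 1.
Final answer: 1


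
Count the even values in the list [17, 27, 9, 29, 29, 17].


Check each element:
  17 is odd
  27 is odd
  9 is odd
  29 is odd
  29 is odd
  17 is odd
Evens: []
Count of evens = 0
Final answer: 0


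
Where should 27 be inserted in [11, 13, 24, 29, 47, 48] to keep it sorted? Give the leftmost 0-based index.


List is sorted: [11, 13, 24, 29, 47, 48]
We need the leftmost position where 27 can be inserted, i.e. the first index whose element is >= 27 (or the end of the list if none is).
Binary search with low=0, high=6 (0-based indices):
  low=0, high=6, mid=3: a[3]=29 >= 27, so high = 3
  low=0, high=3, mid=1: a[1]=13 < 27, so low = 2
  low=2, high=3, mid=2: a[2]=24 < 27, so low = 3
Now low = high = 3, so the insertion index is 3.
Final answer: 3


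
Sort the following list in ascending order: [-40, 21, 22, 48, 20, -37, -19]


Original list: [-40, 21, 22, 48, 20, -37, -19]
Repeatedly take the smallest remaining element:
  Remaining [-40, 21, 22, 48, 20, -37, -19] -> smallest is -40
  Remaining [21, 22, 48, 20, -37, -19] -> smallest is -37
  Remaining [21, 22, 48, 20, -19] -> smallest is -19
  Remaining [21, 22, 48, 20] -> smallest is 20
  Remaining [21, 22, 48] -> smallest is 21
  Remaining [22, 48] -> smallest is 22
  Remaining [48] -> smallest is 48
Collecting the picks in order gives the sorted list.
Final answer: [-40, -37, -19, 20, 21, 22, 48]


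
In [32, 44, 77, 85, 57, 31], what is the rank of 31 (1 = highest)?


Sort descending: [85, 77, 57, 44, 32, 31]
Find 31 in the sorted list.
31 is at position 6.
Final answer: 6


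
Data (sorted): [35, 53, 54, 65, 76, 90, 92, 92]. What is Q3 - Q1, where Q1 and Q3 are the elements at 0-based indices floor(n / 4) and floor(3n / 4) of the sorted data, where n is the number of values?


The data has n = 8 elements.
Q1 index = floor(8 / 4) = floor(2) = 2; Q3 index = floor(3 * 8 / 4) = floor(6) = 6
Q1 = element at index 2 = 54
Q3 = element at index 6 = 92
IQR = 92 - 54 = 38
Final answer: 38


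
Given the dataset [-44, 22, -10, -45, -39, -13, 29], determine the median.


First, sort the list: [-45, -44, -39, -13, -10, 22, 29]
The list has 7 elements (odd count).
The middle index is 3 (0-based), and the element there is -13.
Final answer: -13


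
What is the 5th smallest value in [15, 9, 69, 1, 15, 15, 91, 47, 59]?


Sort ascending: [1, 9, 15, 15, 15, 47, 59, 69, 91]
The 5th element (1-indexed) is at index 4.
Value = 15
Final answer: 15


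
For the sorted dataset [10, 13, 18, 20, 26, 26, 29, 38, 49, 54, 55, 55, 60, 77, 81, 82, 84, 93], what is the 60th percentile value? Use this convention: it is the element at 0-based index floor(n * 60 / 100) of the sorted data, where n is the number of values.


The dataset has n = 18 elements.
Index = floor(18 * 60 / 100) = floor(1080 / 100) = floor(10.8) = 10
Counting from index 0 in the sorted data, the element at index 10 is 55.
Final answer: 55


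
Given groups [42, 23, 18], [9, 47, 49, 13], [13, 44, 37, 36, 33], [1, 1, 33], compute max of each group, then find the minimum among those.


Find max of each group:
  Group 1: [42, 23, 18] -> max = 42
  Group 2: [9, 47, 49, 13] -> max = 49
  Group 3: [13, 44, 37, 36, 33] -> max = 44
  Group 4: [1, 1, 33] -> max = 33
Maxes: [42, 49, 44, 33]
Minimum of maxes = 33
Final answer: 33


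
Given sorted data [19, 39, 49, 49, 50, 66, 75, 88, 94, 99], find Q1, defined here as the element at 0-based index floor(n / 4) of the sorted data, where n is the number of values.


The list has n = 10 elements.
Q1 index = floor(10 / 4) = floor(2.5) = 2
Counting from index 0 in the sorted data, the element at index 2 is 49.
Final answer: 49


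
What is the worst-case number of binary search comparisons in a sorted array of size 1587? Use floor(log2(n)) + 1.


Binary search halves the search space each step.
Maximum comparisons = floor(log2(1587)) + 1
log2(1587) = 10.6321
floor(log2(1587)) = 10, so 10 + 1 = 11
Final answer: 11


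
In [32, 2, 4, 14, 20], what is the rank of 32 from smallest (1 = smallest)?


Sort ascending: [2, 4, 14, 20, 32]
Find 32 in the sorted list.
32 is at position 5 (1-indexed).
Final answer: 5


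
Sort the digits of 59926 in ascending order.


The number 59926 has digits: 5, 9, 9, 2, 6
Sorted: 2, 5, 6, 9, 9
Joining the sorted digits gives the result.
Final answer: 25699


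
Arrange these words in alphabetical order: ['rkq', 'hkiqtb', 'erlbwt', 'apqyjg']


Compare strings character by character (the first differing letter decides):
  'apqyjg' < 'erlbwt' since 'a' < 'e' at position 1
  'erlbwt' < 'hkiqtb' since 'e' < 'h' at position 1
  'hkiqtb' < 'rkq' since 'h' < 'r' at position 1
Chaining these comparisons gives the alphabetical order.
Final answer: ['apqyjg', 'erlbwt', 'hkiqtb', 'rkq']


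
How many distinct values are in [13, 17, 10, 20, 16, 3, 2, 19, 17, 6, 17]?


List all unique values:
Distinct values: [2, 3, 6, 10, 13, 16, 17, 19, 20]
Count = 9
Final answer: 9


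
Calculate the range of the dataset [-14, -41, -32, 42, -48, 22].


Maximum value: 42
Minimum value: -48
Range = 42 - (-48) = 90
Final answer: 90


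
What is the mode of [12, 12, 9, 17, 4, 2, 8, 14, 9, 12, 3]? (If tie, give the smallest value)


Count the frequency of each value:
  2 appears 1 time(s)
  3 appears 1 time(s)
  4 appears 1 time(s)
  8 appears 1 time(s)
  9 appears 2 time(s)
  12 appears 3 time(s)
  14 appears 1 time(s)
  17 appears 1 time(s)
Maximum frequency is 3.
Only 12 reaches that frequency, so it is the mode.
Final answer: 12


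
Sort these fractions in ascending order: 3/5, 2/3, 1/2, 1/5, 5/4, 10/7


Convert to decimal for comparison:
  3/5 = 0.6
  2/3 = 0.6667
  1/2 = 0.5
  1/5 = 0.2
  5/4 = 1.25
  10/7 = 1.4286
Decimals in increasing order: 0.2 < 0.5 < 0.6 < 0.6667 < 1.25 < 1.4286
Writing each back as its fraction gives the sorted order.
Final answer: 1/5, 1/2, 3/5, 2/3, 5/4, 10/7


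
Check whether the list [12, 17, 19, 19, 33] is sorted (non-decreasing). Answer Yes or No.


Check consecutive pairs:
  12 <= 17? True
  17 <= 19? True
  19 <= 19? True
  19 <= 33? True
Every consecutive pair is in order, so the list is non-decreasing.
Final answer: Yes


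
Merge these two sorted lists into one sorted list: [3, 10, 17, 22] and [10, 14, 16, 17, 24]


List A: [3, 10, 17, 22]
List B: [10, 14, 16, 17, 24]
Repeatedly compare the front elements and take the smaller:
  3 vs 10 -> take 3
  10 vs 10 -> take 10
  17 vs 10 -> take 10
  17 vs 14 -> take 14
  17 vs 16 -> take 16
  17 vs 17 -> take 17
  22 vs 17 -> take 17
  22 vs 24 -> take 22
  A is exhausted; append the rest of B: [24]
Final answer: [3, 10, 10, 14, 16, 17, 17, 22, 24]


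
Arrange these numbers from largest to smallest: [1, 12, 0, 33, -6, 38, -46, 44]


Original list: [1, 12, 0, 33, -6, 38, -46, 44]
Repeatedly take the largest remaining element:
  Remaining [1, 12, 0, 33, -6, 38, -46, 44] -> largest is 44
  Remaining [1, 12, 0, 33, -6, 38, -46] -> largest is 38
  Remaining [1, 12, 0, 33, -6, -46] -> largest is 33
  Remaining [1, 12, 0, -6, -46] -> largest is 12
  Remaining [1, 0, -6, -46] -> largest is 1
  Remaining [0, -6, -46] -> largest is 0
  Remaining [-6, -46] -> largest is -6
  Remaining [-46] -> largest is -46
Collecting the picks in order gives the descending list.
Final answer: [44, 38, 33, 12, 1, 0, -6, -46]


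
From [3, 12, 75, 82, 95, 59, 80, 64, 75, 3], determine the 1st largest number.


Sort descending: [95, 82, 80, 75, 75, 64, 59, 12, 3, 3]
The 1st element (1-indexed) is at index 0.
Value = 95
Final answer: 95


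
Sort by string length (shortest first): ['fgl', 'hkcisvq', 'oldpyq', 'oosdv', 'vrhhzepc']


Compute lengths:
  'fgl' has length 3
  'hkcisvq' has length 7
  'oldpyq' has length 6
  'oosdv' has length 5
  'vrhhzepc' has length 8
Lengths in increasing order: 3 < 5 < 6 < 7 < 8
Listing the words in that order gives the answer.
Final answer: ['fgl', 'oosdv', 'oldpyq', 'hkcisvq', 'vrhhzepc']


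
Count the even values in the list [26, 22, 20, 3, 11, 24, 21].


Check each element:
  26 is even
  22 is even
  20 is even
  3 is odd
  11 is odd
  24 is even
  21 is odd
Evens: [26, 22, 20, 24]
Count of evens = 4
Final answer: 4


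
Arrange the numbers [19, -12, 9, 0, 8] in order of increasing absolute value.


Compute absolute values:
  |19| = 19
  |-12| = 12
  |9| = 9
  |0| = 0
  |8| = 8
Absolute values in increasing order: 0 < 8 < 9 < 12 < 19
Listing the original numbers in that order gives the answer.
Final answer: [0, 8, 9, -12, 19]


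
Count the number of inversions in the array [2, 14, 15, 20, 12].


For each element, count the later elements that are smaller than it:
  2 (index 0): smaller elements after it = [] -> 0
  14 (index 1): smaller elements after it = [12] -> 1
  15 (index 2): smaller elements after it = [12] -> 1
  20 (index 3): smaller elements after it = [12] -> 1
Total inversions = 0 + 1 + 1 + 1 = 3
Final answer: 3


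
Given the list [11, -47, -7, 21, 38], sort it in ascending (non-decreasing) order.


Original list: [11, -47, -7, 21, 38]
Repeatedly take the smallest remaining element:
  Remaining [11, -47, -7, 21, 38] -> smallest is -47
  Remaining [11, -7, 21, 38] -> smallest is -7
  Remaining [11, 21, 38] -> smallest is 11
  Remaining [21, 38] -> smallest is 21
  Remaining [38] -> smallest is 38
Collecting the picks in order gives the sorted list.
Final answer: [-47, -7, 11, 21, 38]


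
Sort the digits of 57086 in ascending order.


The number 57086 has digits: 5, 7, 0, 8, 6
Sorted: 0, 5, 6, 7, 8
Joining the sorted digits gives the result.
Final answer: 05678


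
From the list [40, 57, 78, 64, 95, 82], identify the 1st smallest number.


Sort ascending: [40, 57, 64, 78, 82, 95]
The 1st element (1-indexed) is at index 0.
Value = 40
Final answer: 40


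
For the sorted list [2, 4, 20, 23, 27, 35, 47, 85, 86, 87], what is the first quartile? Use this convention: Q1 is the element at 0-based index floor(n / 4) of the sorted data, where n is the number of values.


The list has n = 10 elements.
Q1 index = floor(10 / 4) = floor(2.5) = 2
Counting from index 0 in the sorted data, the element at index 2 is 20.
Final answer: 20


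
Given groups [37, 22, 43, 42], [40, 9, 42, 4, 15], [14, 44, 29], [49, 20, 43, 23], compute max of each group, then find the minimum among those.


Find max of each group:
  Group 1: [37, 22, 43, 42] -> max = 43
  Group 2: [40, 9, 42, 4, 15] -> max = 42
  Group 3: [14, 44, 29] -> max = 44
  Group 4: [49, 20, 43, 23] -> max = 49
Maxes: [43, 42, 44, 49]
Minimum of maxes = 42
Final answer: 42


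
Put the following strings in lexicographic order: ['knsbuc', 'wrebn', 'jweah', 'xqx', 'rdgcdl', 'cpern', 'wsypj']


Compare strings character by character (the first differing letter decides):
  'cpern' < 'jweah' since 'c' < 'j' at position 1
  'jweah' < 'knsbuc' since 'j' < 'k' at position 1
  'knsbuc' < 'rdgcdl' since 'k' < 'r' at position 1
  'rdgcdl' < 'wrebn' since 'r' < 'w' at position 1
  'wrebn' < 'wsypj' since 'r' < 's' at position 2
  'wsypj' < 'xqx' since 'w' < 'x' at position 1
Chaining these comparisons gives the alphabetical order.
Final answer: ['cpern', 'jweah', 'knsbuc', 'rdgcdl', 'wrebn', 'wsypj', 'xqx']


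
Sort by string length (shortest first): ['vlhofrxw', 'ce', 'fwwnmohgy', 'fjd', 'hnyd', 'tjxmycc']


Compute lengths:
  'vlhofrxw' has length 8
  'ce' has length 2
  'fwwnmohgy' has length 9
  'fjd' has length 3
  'hnyd' has length 4
  'tjxmycc' has length 7
Lengths in increasing order: 2 < 3 < 4 < 7 < 8 < 9
Listing the words in that order gives the answer.
Final answer: ['ce', 'fjd', 'hnyd', 'tjxmycc', 'vlhofrxw', 'fwwnmohgy']


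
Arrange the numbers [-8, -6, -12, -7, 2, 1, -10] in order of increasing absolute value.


Compute absolute values:
  |-8| = 8
  |-6| = 6
  |-12| = 12
  |-7| = 7
  |2| = 2
  |1| = 1
  |-10| = 10
Absolute values in increasing order: 1 < 2 < 6 < 7 < 8 < 10 < 12
Listing the original numbers in that order gives the answer.
Final answer: [1, 2, -6, -7, -8, -10, -12]


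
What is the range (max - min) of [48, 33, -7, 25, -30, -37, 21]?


Maximum value: 48
Minimum value: -37
Range = 48 - (-37) = 85
Final answer: 85


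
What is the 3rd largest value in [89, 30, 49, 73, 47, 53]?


Sort descending: [89, 73, 53, 49, 47, 30]
The 3rd element (1-indexed) is at index 2.
Value = 53
Final answer: 53


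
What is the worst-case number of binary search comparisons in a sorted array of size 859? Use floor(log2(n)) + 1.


Binary search halves the search space each step.
Maximum comparisons = floor(log2(859)) + 1
log2(859) = 9.7465
floor(log2(859)) = 9, so 9 + 1 = 10
Final answer: 10


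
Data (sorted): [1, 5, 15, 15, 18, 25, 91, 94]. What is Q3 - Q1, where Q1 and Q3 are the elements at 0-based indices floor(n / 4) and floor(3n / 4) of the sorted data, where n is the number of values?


The data has n = 8 elements.
Q1 index = floor(8 / 4) = floor(2) = 2; Q3 index = floor(3 * 8 / 4) = floor(6) = 6
Q1 = element at index 2 = 15
Q3 = element at index 6 = 91
IQR = 91 - 15 = 76
Final answer: 76


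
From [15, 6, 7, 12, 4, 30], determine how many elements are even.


Check each element:
  15 is odd
  6 is even
  7 is odd
  12 is even
  4 is even
  30 is even
Evens: [6, 12, 4, 30]
Count of evens = 4
Final answer: 4


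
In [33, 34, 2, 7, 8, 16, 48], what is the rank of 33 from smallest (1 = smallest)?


Sort ascending: [2, 7, 8, 16, 33, 34, 48]
Find 33 in the sorted list.
33 is at position 5 (1-indexed).
Final answer: 5


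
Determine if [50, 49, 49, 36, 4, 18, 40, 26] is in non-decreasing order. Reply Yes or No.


Check consecutive pairs:
  50 <= 49? False
  49 <= 49? True
  49 <= 36? False
  36 <= 4? False
  4 <= 18? True
  18 <= 40? True
  40 <= 26? False
4 consecutive pair(s) are out of order, so the list is not sorted.
Final answer: No


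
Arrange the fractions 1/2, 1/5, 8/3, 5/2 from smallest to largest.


Convert to decimal for comparison:
  1/2 = 0.5
  1/5 = 0.2
  8/3 = 2.6667
  5/2 = 2.5
Decimals in increasing order: 0.2 < 0.5 < 2.5 < 2.6667
Writing each back as its fraction gives the sorted order.
Final answer: 1/5, 1/2, 5/2, 8/3


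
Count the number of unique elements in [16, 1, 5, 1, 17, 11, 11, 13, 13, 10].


List all unique values:
Distinct values: [1, 5, 10, 11, 13, 16, 17]
Count = 7
Final answer: 7


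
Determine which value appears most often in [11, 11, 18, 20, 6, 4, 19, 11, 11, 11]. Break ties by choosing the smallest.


Count the frequency of each value:
  4 appears 1 time(s)
  6 appears 1 time(s)
  11 appears 5 time(s)
  18 appears 1 time(s)
  19 appears 1 time(s)
  20 appears 1 time(s)
Maximum frequency is 5.
Only 11 reaches that frequency, so it is the mode.
Final answer: 11


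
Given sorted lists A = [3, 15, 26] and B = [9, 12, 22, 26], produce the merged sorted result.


List A: [3, 15, 26]
List B: [9, 12, 22, 26]
Repeatedly compare the front elements and take the smaller:
  3 vs 9 -> take 3
  15 vs 9 -> take 9
  15 vs 12 -> take 12
  15 vs 22 -> take 15
  26 vs 22 -> take 22
  26 vs 26 -> take 26
  A is exhausted; append the rest of B: [26]
Final answer: [3, 9, 12, 15, 22, 26, 26]


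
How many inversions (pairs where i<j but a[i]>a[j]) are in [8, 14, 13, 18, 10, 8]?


For each element, count the later elements that are smaller than it:
  8 (index 0): smaller elements after it = [] -> 0
  14 (index 1): smaller elements after it = [13, 10, 8] -> 3
  13 (index 2): smaller elements after it = [10, 8] -> 2
  18 (index 3): smaller elements after it = [10, 8] -> 2
  10 (index 4): smaller elements after it = [8] -> 1
Total inversions = 0 + 3 + 2 + 2 + 1 = 8
Final answer: 8


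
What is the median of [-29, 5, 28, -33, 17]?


First, sort the list: [-33, -29, 5, 17, 28]
The list has 5 elements (odd count).
The middle index is 2 (0-based), and the element there is 5.
Final answer: 5


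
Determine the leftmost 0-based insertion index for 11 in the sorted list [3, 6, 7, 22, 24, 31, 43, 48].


List is sorted: [3, 6, 7, 22, 24, 31, 43, 48]
We need the leftmost position where 11 can be inserted, i.e. the first index whose element is >= 11 (or the end of the list if none is).
Binary search with low=0, high=8 (0-based indices):
  low=0, high=8, mid=4: a[4]=24 >= 11, so high = 4
  low=0, high=4, mid=2: a[2]=7 < 11, so low = 3
  low=3, high=4, mid=3: a[3]=22 >= 11, so high = 3
Now low = high = 3, so the insertion index is 3.
Final answer: 3


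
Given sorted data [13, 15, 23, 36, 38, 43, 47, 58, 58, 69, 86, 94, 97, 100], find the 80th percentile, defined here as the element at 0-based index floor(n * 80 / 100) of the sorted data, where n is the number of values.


The dataset has n = 14 elements.
Index = floor(14 * 80 / 100) = floor(1120 / 100) = floor(11.2) = 11
Counting from index 0 in the sorted data, the element at index 11 is 94.
Final answer: 94


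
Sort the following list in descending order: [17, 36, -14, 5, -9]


Original list: [17, 36, -14, 5, -9]
Repeatedly take the largest remaining element:
  Remaining [17, 36, -14, 5, -9] -> largest is 36
  Remaining [17, -14, 5, -9] -> largest is 17
  Remaining [-14, 5, -9] -> largest is 5
  Remaining [-14, -9] -> largest is -9
  Remaining [-14] -> largest is -14
Collecting the picks in order gives the descending list.
Final answer: [36, 17, 5, -9, -14]


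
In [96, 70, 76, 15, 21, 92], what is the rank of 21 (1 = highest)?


Sort descending: [96, 92, 76, 70, 21, 15]
Find 21 in the sorted list.
21 is at position 5.
Final answer: 5


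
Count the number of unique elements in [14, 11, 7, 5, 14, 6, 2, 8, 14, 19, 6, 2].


List all unique values:
Distinct values: [2, 5, 6, 7, 8, 11, 14, 19]
Count = 8
Final answer: 8


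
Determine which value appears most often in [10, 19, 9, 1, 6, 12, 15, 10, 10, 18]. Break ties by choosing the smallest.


Count the frequency of each value:
  1 appears 1 time(s)
  6 appears 1 time(s)
  9 appears 1 time(s)
  10 appears 3 time(s)
  12 appears 1 time(s)
  15 appears 1 time(s)
  18 appears 1 time(s)
  19 appears 1 time(s)
Maximum frequency is 3.
Only 10 reaches that frequency, so it is the mode.
Final answer: 10


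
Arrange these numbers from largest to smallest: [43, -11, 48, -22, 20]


Original list: [43, -11, 48, -22, 20]
Repeatedly take the largest remaining element:
  Remaining [43, -11, 48, -22, 20] -> largest is 48
  Remaining [43, -11, -22, 20] -> largest is 43
  Remaining [-11, -22, 20] -> largest is 20
  Remaining [-11, -22] -> largest is -11
  Remaining [-22] -> largest is -22
Collecting the picks in order gives the descending list.
Final answer: [48, 43, 20, -11, -22]


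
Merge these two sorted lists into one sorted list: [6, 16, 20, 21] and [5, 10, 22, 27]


List A: [6, 16, 20, 21]
List B: [5, 10, 22, 27]
Repeatedly compare the front elements and take the smaller:
  6 vs 5 -> take 5
  6 vs 10 -> take 6
  16 vs 10 -> take 10
  16 vs 22 -> take 16
  20 vs 22 -> take 20
  21 vs 22 -> take 21
  A is exhausted; append the rest of B: [22, 27]
Final answer: [5, 6, 10, 16, 20, 21, 22, 27]


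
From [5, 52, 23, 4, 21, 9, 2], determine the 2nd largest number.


Sort descending: [52, 23, 21, 9, 5, 4, 2]
The 2nd element (1-indexed) is at index 1.
Value = 23
Final answer: 23


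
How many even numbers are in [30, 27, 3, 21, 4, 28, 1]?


Check each element:
  30 is even
  27 is odd
  3 is odd
  21 is odd
  4 is even
  28 is even
  1 is odd
Evens: [30, 4, 28]
Count of evens = 3
Final answer: 3


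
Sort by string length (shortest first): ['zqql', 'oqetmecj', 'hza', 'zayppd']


Compute lengths:
  'zqql' has length 4
  'oqetmecj' has length 8
  'hza' has length 3
  'zayppd' has length 6
Lengths in increasing order: 3 < 4 < 6 < 8
Listing the words in that order gives the answer.
Final answer: ['hza', 'zqql', 'zayppd', 'oqetmecj']


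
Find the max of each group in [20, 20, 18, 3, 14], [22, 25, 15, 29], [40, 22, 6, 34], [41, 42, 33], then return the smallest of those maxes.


Find max of each group:
  Group 1: [20, 20, 18, 3, 14] -> max = 20
  Group 2: [22, 25, 15, 29] -> max = 29
  Group 3: [40, 22, 6, 34] -> max = 40
  Group 4: [41, 42, 33] -> max = 42
Maxes: [20, 29, 40, 42]
Minimum of maxes = 20
Final answer: 20


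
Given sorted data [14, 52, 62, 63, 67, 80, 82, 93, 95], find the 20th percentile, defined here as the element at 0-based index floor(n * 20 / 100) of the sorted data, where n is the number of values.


The dataset has n = 9 elements.
Index = floor(9 * 20 / 100) = floor(180 / 100) = floor(1.8) = 1
Counting from index 0 in the sorted data, the element at index 1 is 52.
Final answer: 52


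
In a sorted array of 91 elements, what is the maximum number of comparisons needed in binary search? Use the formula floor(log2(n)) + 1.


Binary search halves the search space each step.
Maximum comparisons = floor(log2(91)) + 1
log2(91) = 6.5078
floor(log2(91)) = 6, so 6 + 1 = 7
Final answer: 7


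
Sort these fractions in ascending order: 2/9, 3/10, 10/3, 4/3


Convert to decimal for comparison:
  2/9 = 0.2222
  3/10 = 0.3
  10/3 = 3.3333
  4/3 = 1.3333
Decimals in increasing order: 0.2222 < 0.3 < 1.3333 < 3.3333
Writing each back as its fraction gives the sorted order.
Final answer: 2/9, 3/10, 4/3, 10/3


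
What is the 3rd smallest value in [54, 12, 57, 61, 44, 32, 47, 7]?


Sort ascending: [7, 12, 32, 44, 47, 54, 57, 61]
The 3rd element (1-indexed) is at index 2.
Value = 32
Final answer: 32


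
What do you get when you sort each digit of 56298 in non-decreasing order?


The number 56298 has digits: 5, 6, 2, 9, 8
Sorted: 2, 5, 6, 8, 9
Joining the sorted digits gives the result.
Final answer: 25689


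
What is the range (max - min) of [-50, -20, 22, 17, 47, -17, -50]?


Maximum value: 47
Minimum value: -50
Range = 47 - (-50) = 97
Final answer: 97


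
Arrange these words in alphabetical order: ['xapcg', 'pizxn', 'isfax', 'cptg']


Compare strings character by character (the first differing letter decides):
  'cptg' < 'isfax' since 'c' < 'i' at position 1
  'isfax' < 'pizxn' since 'i' < 'p' at position 1
  'pizxn' < 'xapcg' since 'p' < 'x' at position 1
Chaining these comparisons gives the alphabetical order.
Final answer: ['cptg', 'isfax', 'pizxn', 'xapcg']


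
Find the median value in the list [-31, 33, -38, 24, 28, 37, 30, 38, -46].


First, sort the list: [-46, -38, -31, 24, 28, 30, 33, 37, 38]
The list has 9 elements (odd count).
The middle index is 4 (0-based), and the element there is 28.
Final answer: 28


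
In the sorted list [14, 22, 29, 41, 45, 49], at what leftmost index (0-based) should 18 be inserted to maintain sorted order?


List is sorted: [14, 22, 29, 41, 45, 49]
We need the leftmost position where 18 can be inserted, i.e. the first index whose element is >= 18 (or the end of the list if none is).
Binary search with low=0, high=6 (0-based indices):
  low=0, high=6, mid=3: a[3]=41 >= 18, so high = 3
  low=0, high=3, mid=1: a[1]=22 >= 18, so high = 1
  low=0, high=1, mid=0: a[0]=14 < 18, so low = 1
Now low = high = 1, so the insertion index is 1.
Final answer: 1


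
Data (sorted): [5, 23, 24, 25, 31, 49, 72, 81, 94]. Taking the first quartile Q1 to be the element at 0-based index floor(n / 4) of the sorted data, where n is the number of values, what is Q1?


The list has n = 9 elements.
Q1 index = floor(9 / 4) = floor(2.25) = 2
Counting from index 0 in the sorted data, the element at index 2 is 24.
Final answer: 24


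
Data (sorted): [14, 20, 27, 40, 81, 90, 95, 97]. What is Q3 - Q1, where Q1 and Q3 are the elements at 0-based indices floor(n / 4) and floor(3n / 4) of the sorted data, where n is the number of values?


The data has n = 8 elements.
Q1 index = floor(8 / 4) = floor(2) = 2; Q3 index = floor(3 * 8 / 4) = floor(6) = 6
Q1 = element at index 2 = 27
Q3 = element at index 6 = 95
IQR = 95 - 27 = 68
Final answer: 68


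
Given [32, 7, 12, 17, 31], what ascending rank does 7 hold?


Sort ascending: [7, 12, 17, 31, 32]
Find 7 in the sorted list.
7 is at position 1 (1-indexed).
Final answer: 1


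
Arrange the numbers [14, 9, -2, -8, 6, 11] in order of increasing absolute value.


Compute absolute values:
  |14| = 14
  |9| = 9
  |-2| = 2
  |-8| = 8
  |6| = 6
  |11| = 11
Absolute values in increasing order: 2 < 6 < 8 < 9 < 11 < 14
Listing the original numbers in that order gives the answer.
Final answer: [-2, 6, -8, 9, 11, 14]


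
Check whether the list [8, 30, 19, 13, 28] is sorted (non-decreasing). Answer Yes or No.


Check consecutive pairs:
  8 <= 30? True
  30 <= 19? False
  19 <= 13? False
  13 <= 28? True
2 consecutive pair(s) are out of order, so the list is not sorted.
Final answer: No


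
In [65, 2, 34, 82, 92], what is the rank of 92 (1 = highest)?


Sort descending: [92, 82, 65, 34, 2]
Find 92 in the sorted list.
92 is at position 1.
Final answer: 1


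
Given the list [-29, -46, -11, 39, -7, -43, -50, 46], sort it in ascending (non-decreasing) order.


Original list: [-29, -46, -11, 39, -7, -43, -50, 46]
Repeatedly take the smallest remaining element:
  Remaining [-29, -46, -11, 39, -7, -43, -50, 46] -> smallest is -50
  Remaining [-29, -46, -11, 39, -7, -43, 46] -> smallest is -46
  Remaining [-29, -11, 39, -7, -43, 46] -> smallest is -43
  Remaining [-29, -11, 39, -7, 46] -> smallest is -29
  Remaining [-11, 39, -7, 46] -> smallest is -11
  Remaining [39, -7, 46] -> smallest is -7
  Remaining [39, 46] -> smallest is 39
  Remaining [46] -> smallest is 46
Collecting the picks in order gives the sorted list.
Final answer: [-50, -46, -43, -29, -11, -7, 39, 46]


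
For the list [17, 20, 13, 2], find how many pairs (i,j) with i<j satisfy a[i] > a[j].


For each element, count the later elements that are smaller than it:
  17 (index 0): smaller elements after it = [13, 2] -> 2
  20 (index 1): smaller elements after it = [13, 2] -> 2
  13 (index 2): smaller elements after it = [2] -> 1
Total inversions = 2 + 2 + 1 = 5
Final answer: 5


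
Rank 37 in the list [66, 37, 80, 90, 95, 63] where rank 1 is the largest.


Sort descending: [95, 90, 80, 66, 63, 37]
Find 37 in the sorted list.
37 is at position 6.
Final answer: 6


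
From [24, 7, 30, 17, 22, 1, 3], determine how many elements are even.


Check each element:
  24 is even
  7 is odd
  30 is even
  17 is odd
  22 is even
  1 is odd
  3 is odd
Evens: [24, 30, 22]
Count of evens = 3
Final answer: 3


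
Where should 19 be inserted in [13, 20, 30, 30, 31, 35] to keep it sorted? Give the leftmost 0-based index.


List is sorted: [13, 20, 30, 30, 31, 35]
We need the leftmost position where 19 can be inserted, i.e. the first index whose element is >= 19 (or the end of the list if none is).
Binary search with low=0, high=6 (0-based indices):
  low=0, high=6, mid=3: a[3]=30 >= 19, so high = 3
  low=0, high=3, mid=1: a[1]=20 >= 19, so high = 1
  low=0, high=1, mid=0: a[0]=13 < 19, so low = 1
Now low = high = 1, so the insertion index is 1.
Final answer: 1


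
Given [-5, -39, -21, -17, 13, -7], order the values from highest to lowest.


Original list: [-5, -39, -21, -17, 13, -7]
Repeatedly take the largest remaining element:
  Remaining [-5, -39, -21, -17, 13, -7] -> largest is 13
  Remaining [-5, -39, -21, -17, -7] -> largest is -5
  Remaining [-39, -21, -17, -7] -> largest is -7
  Remaining [-39, -21, -17] -> largest is -17
  Remaining [-39, -21] -> largest is -21
  Remaining [-39] -> largest is -39
Collecting the picks in order gives the descending list.
Final answer: [13, -5, -7, -17, -21, -39]


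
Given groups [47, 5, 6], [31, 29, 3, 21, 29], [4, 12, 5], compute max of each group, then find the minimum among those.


Find max of each group:
  Group 1: [47, 5, 6] -> max = 47
  Group 2: [31, 29, 3, 21, 29] -> max = 31
  Group 3: [4, 12, 5] -> max = 12
Maxes: [47, 31, 12]
Minimum of maxes = 12
Final answer: 12


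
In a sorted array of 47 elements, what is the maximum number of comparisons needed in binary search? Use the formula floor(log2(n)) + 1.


Binary search halves the search space each step.
Maximum comparisons = floor(log2(47)) + 1
log2(47) = 5.5546
floor(log2(47)) = 5, so 5 + 1 = 6
Final answer: 6


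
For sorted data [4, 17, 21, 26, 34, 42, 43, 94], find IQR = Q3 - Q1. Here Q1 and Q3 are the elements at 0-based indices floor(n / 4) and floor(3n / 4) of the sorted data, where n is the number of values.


The data has n = 8 elements.
Q1 index = floor(8 / 4) = floor(2) = 2; Q3 index = floor(3 * 8 / 4) = floor(6) = 6
Q1 = element at index 2 = 21
Q3 = element at index 6 = 43
IQR = 43 - 21 = 22
Final answer: 22


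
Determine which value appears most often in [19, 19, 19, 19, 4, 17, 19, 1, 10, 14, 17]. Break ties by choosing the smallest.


Count the frequency of each value:
  1 appears 1 time(s)
  4 appears 1 time(s)
  10 appears 1 time(s)
  14 appears 1 time(s)
  17 appears 2 time(s)
  19 appears 5 time(s)
Maximum frequency is 5.
Only 19 reaches that frequency, so it is the mode.
Final answer: 19


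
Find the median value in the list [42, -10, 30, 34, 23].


First, sort the list: [-10, 23, 30, 34, 42]
The list has 5 elements (odd count).
The middle index is 2 (0-based), and the element there is 30.
Final answer: 30


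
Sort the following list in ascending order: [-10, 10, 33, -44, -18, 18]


Original list: [-10, 10, 33, -44, -18, 18]
Repeatedly take the smallest remaining element:
  Remaining [-10, 10, 33, -44, -18, 18] -> smallest is -44
  Remaining [-10, 10, 33, -18, 18] -> smallest is -18
  Remaining [-10, 10, 33, 18] -> smallest is -10
  Remaining [10, 33, 18] -> smallest is 10
  Remaining [33, 18] -> smallest is 18
  Remaining [33] -> smallest is 33
Collecting the picks in order gives the sorted list.
Final answer: [-44, -18, -10, 10, 18, 33]


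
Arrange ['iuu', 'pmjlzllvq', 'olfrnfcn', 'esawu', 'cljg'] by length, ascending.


Compute lengths:
  'iuu' has length 3
  'pmjlzllvq' has length 9
  'olfrnfcn' has length 8
  'esawu' has length 5
  'cljg' has length 4
Lengths in increasing order: 3 < 4 < 5 < 8 < 9
Listing the words in that order gives the answer.
Final answer: ['iuu', 'cljg', 'esawu', 'olfrnfcn', 'pmjlzllvq']


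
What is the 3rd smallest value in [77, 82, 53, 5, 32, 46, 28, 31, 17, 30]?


Sort ascending: [5, 17, 28, 30, 31, 32, 46, 53, 77, 82]
The 3rd element (1-indexed) is at index 2.
Value = 28
Final answer: 28


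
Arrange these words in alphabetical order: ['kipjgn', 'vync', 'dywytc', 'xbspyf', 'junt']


Compare strings character by character (the first differing letter decides):
  'dywytc' < 'junt' since 'd' < 'j' at position 1
  'junt' < 'kipjgn' since 'j' < 'k' at position 1
  'kipjgn' < 'vync' since 'k' < 'v' at position 1
  'vync' < 'xbspyf' since 'v' < 'x' at position 1
Chaining these comparisons gives the alphabetical order.
Final answer: ['dywytc', 'junt', 'kipjgn', 'vync', 'xbspyf']


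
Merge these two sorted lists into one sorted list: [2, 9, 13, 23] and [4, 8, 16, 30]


List A: [2, 9, 13, 23]
List B: [4, 8, 16, 30]
Repeatedly compare the front elements and take the smaller:
  2 vs 4 -> take 2
  9 vs 4 -> take 4
  9 vs 8 -> take 8
  9 vs 16 -> take 9
  13 vs 16 -> take 13
  23 vs 16 -> take 16
  23 vs 30 -> take 23
  A is exhausted; append the rest of B: [30]
Final answer: [2, 4, 8, 9, 13, 16, 23, 30]
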